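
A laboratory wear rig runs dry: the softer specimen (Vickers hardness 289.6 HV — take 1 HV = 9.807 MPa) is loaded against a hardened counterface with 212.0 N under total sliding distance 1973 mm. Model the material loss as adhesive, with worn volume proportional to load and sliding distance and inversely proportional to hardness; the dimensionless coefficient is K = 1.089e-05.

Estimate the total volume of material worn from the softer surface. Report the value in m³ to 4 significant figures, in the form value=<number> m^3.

value=1.604e-12 m^3

All arithmetic maintains exact precision, and intermediates are displayed rounded — rounded just once to four significant digits.
Convert: Distance L = 1973 mm = 1.973 m.
Convert: Hardness H = 289.6 HV × 9.807 MPa/HV = 2840 MPa = 2.840e+09 Pa.
Expressed in SI base units: W = 212.0 N, H = 2.840e+09 Pa, K = 1.089e-05.
Worn volume V = K·W·L/H = 1.089e-05 · 212.0 · 1.973 / 2.840e+09 = 1.604e-12 m³.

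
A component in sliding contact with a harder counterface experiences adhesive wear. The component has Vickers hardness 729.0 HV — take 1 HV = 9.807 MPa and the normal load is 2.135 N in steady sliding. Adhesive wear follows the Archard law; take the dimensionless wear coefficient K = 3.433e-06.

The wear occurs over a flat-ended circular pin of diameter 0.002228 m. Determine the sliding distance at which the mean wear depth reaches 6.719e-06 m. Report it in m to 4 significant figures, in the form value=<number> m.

Intermediate values are displayed rounded, and the computation keeps full precision, and rounded once at the end to four significant figures.
Convert: Hardness H = 729.0 HV × 9.807 MPa/HV = 7149 MPa = 7.149e+09 Pa.
Convert: Contact area A = π·d²/4 = π·(0.002228 m)²/4 = 3.899e-06 m².
As SI base values: W = 2.135 N, H = 7.149e+09 Pa, K = 3.433e-06.
Limit volume V_lim = h_lim·A = 6.719e-06 · 3.899e-06 = 2.620e-11 m³.
Inverting, life L = V_lim·H/(K·W) = 2.620e-11 · 7.149e+09 / (3.433e-06 · 2.135) = 2.555e+04 m.

value=2.555e+04 m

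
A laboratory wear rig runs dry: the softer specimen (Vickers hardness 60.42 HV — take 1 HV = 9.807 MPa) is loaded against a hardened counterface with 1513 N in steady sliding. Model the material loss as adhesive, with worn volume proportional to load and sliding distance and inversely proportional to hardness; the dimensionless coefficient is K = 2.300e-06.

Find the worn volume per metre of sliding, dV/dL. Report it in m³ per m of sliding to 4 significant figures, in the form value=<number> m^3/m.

value=5.873e-12 m^3/m

Every step runs at full precision, and intermediate values are printed rounded; one last rounding, at 4 significant figures.
Hardness H = 60.42 HV × 9.807 MPa/HV = 592.5 MPa = 5.925e+08 Pa.
In SI base units, W = 1513 N, H = 5.925e+08 Pa, K = 2.300e-06.
The wear rate dV/dL = K·W/H (independent of L): 2.300e-06 · 1513 / 5.925e+08 = 5.873e-12 m³/m.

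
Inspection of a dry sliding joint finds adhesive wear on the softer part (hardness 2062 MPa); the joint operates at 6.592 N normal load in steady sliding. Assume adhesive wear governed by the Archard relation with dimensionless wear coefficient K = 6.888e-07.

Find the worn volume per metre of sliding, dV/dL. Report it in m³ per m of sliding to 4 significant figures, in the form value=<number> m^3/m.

value=2.202e-15 m^3/m

Intermediates are printed rounded; all arithmetic keeps full precision; a single final rounding, at 4 significant digits.
Convert: Hardness H = 2062 MPa = 2.062e+09 Pa.
Expressed in SI base units: W = 6.592 N, H = 2.062e+09 Pa, K = 6.888e-07.
The wear rate dV/dL = K·W/H — distance-free: 6.888e-07 · 6.592 / 2.062e+09 = 2.202e-15 m³/m.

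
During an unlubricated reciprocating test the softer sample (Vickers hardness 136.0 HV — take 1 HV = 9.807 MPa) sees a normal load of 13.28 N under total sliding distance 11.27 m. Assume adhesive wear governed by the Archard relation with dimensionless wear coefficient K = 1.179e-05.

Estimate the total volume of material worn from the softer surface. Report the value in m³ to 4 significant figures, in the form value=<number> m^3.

All arithmetic runs at exact precision; the intermediates are shown rounded. Rounded just once: 4 significant figures.
Hardness H = 136.0 HV × 9.807 MPa/HV = 1334 MPa = 1.334e+09 Pa.
In SI base units: W = 13.28 N, H = 1.334e+09 Pa, K = 1.179e-05.
Archard volume V = K·W·L/H = 1.179e-05 · 13.28 · 11.27 / 1.334e+09 = 1.323e-12 m³.

value=1.323e-12 m^3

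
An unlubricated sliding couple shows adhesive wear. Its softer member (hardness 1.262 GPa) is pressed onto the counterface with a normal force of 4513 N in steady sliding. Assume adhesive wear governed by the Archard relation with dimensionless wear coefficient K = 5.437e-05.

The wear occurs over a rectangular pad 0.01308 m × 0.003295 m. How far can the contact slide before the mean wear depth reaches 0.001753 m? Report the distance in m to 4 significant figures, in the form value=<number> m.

Displayed values are rounded; all arithmetic maintains full precision, and a single final rounding: 4 significant digits.
Convert: Hardness H = 1.262 GPa = 1.262e+09 Pa.
Convert: Contact area A = 0.01308 m × 0.003295 m = 4.310e-05 m².
In SI base units: W = 4513 N, H = 1.262e+09 Pa, K = 5.437e-05.
Volume at the limit: V_lim = h_lim·A = 0.001753 · 4.310e-05 = 7.555e-08 m³.
Life L = V_lim·H/(K·W) = 7.555e-08 · 1.262e+09 / (5.437e-05 · 4513) = 388.6 m.

value=388.6 m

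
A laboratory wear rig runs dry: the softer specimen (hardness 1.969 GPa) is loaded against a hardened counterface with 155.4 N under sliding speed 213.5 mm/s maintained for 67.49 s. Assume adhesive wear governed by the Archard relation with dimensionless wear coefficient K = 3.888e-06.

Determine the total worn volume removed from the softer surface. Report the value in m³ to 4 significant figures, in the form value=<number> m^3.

value=4.421e-12 m^3

The computation carries full precision. Intermediates are printed rounded — rounded just once: four significant figures.
Convert: Sliding speed v = 213.5 mm/s = 0.2135 m/s. Distance L = v·t = 0.2135 m/s × 67.49 s = 14.41 m.
Convert: Hardness H = 1.969 GPa = 1.969e+09 Pa.
In SI base units, W = 155.4 N, H = 1.969e+09 Pa, K = 3.888e-06.
Worn volume V = K·W·L/H = 3.888e-06 · 155.4 · 14.41 / 1.969e+09 = 4.421e-12 m³.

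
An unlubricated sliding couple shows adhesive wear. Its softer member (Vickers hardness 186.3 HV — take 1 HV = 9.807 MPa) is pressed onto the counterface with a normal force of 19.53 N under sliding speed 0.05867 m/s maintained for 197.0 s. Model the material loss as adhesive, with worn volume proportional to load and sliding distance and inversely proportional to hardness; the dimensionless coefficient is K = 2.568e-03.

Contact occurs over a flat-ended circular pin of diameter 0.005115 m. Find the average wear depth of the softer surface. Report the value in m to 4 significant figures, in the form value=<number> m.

value=1.544e-05 m

Intermediate values appear rounded, and the algebra maintains full precision — rounded once at the end to four significant digits.
Path length L = v·t = 0.05867 m/s × 197.0 s = 11.56 m.
Hardness H = 186.3 HV × 9.807 MPa/HV = 1827 MPa = 1.827e+09 Pa.
Contact area A = π·d²/4 = π·(0.005115 m)²/4 = 2.055e-05 m².
SI base units throughout: W = 19.53 N, H = 1.827e+09 Pa, K = 2.568e-03.
Apply Archard: V = K·W·L/H = 2.568e-03 · 19.53 · 11.56 / 1.827e+09 = 3.173e-10 m³.
Wear depth h = V/A = 3.173e-10 / 2.055e-05 = 1.544e-05 m.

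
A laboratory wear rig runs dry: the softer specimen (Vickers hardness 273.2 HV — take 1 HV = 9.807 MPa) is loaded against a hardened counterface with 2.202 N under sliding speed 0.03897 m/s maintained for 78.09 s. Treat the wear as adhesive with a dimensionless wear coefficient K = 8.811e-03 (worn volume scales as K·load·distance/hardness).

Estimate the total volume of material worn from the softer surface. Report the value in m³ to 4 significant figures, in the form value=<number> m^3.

value=2.204e-11 m^3

Every step holds full precision — intermediates appear rounded — one last rounding, at four significant figures.
The distance L = v·t = 0.03897 m/s × 78.09 s = 3.043 m.
Hardness H = 273.2 HV × 9.807 MPa/HV = 2679 MPa = 2.679e+09 Pa.
In SI base units: W = 2.202 N, H = 2.679e+09 Pa, K = 8.811e-03.
Volume removed: V = K·W·L/H = 8.811e-03 · 2.202 · 3.043 / 2.679e+09 = 2.204e-11 m³.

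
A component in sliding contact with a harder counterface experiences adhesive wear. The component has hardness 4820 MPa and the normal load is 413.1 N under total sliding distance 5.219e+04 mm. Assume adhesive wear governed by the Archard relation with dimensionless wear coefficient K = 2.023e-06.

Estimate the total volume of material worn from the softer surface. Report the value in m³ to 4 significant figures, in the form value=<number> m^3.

value=9.049e-12 m^3

The algebra keeps exact precision, and displayed values are rounded. Rounded once at the end: four significant digits.
Path length L = 5.219e+04 mm = 52.19 m.
Hardness H = 4820 MPa = 4.820e+09 Pa.
Restated in SI base units: W = 413.1 N, H = 4.820e+09 Pa, K = 2.023e-06.
By Archard's law, V = K·W·L/H = 2.023e-06 · 413.1 · 52.19 / 4.820e+09 = 9.049e-12 m³.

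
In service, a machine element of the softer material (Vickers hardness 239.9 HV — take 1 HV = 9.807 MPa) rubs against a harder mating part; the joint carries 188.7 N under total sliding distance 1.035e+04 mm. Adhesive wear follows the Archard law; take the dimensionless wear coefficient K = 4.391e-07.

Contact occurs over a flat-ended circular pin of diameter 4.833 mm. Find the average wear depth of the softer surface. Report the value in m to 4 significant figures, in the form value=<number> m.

Intermediates are printed rounded, and all working math keeps full float precision; a lone final rounding to 4 significant digits.
Convert: Distance covered L = 1.035e+04 mm = 10.35 m.
Convert: Hardness H = 239.9 HV × 9.807 MPa/HV = 2353 MPa = 2.353e+09 Pa.
Convert: Pin diameter d = 4.833 mm = 0.004833 m. Contact area A = π·d²/4 = π·(0.004833 m)²/4 = 1.835e-05 m².
Working in SI base units: W = 188.7 N, H = 2.353e+09 Pa, K = 4.391e-07.
Volume removed: V = K·W·L/H = 4.391e-07 · 188.7 · 10.35 / 2.353e+09 = 3.645e-13 m³.
Mean depth h = V/A = 3.645e-13 / 1.835e-05 = 1.987e-08 m.

value=1.987e-08 m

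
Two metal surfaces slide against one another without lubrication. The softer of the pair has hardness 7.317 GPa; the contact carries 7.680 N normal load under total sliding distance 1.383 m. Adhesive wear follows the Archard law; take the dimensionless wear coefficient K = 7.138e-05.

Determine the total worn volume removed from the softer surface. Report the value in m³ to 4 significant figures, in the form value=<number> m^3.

The algebra maintains full precision; intermediates are displayed rounded. Rounded once at the end to four significant digits.
Hardness H = 7.317 GPa = 7.317e+09 Pa.
Restated in SI base units: W = 7.680 N, H = 7.317e+09 Pa, K = 7.138e-05.
Apply Archard: V = K·W·L/H = 7.138e-05 · 7.680 · 1.383 / 7.317e+09 = 1.036e-13 m³.

value=1.036e-13 m^3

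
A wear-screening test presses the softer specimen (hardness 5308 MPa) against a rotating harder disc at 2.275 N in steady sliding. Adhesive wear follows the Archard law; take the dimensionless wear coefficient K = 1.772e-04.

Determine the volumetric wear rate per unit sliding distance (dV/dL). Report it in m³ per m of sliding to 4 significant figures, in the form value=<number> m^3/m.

value=7.595e-14 m^3/m

Shown intermediates are rounded, and the algebra keeps full float precision. Rounded just once, at 4 significant digits.
Convert: Hardness H = 5308 MPa = 5.308e+09 Pa.
In SI base units, W = 2.275 N, H = 5.308e+09 Pa, K = 1.772e-04.
The wear rate dV/dL = K·W/H, per unit distance: 1.772e-04 · 2.275 / 5.308e+09 = 7.595e-14 m³/m.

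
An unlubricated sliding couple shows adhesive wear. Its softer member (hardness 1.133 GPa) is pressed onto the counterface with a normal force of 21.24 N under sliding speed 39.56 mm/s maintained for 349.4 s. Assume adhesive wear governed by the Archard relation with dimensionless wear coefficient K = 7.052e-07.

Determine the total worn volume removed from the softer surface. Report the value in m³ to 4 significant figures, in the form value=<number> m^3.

The computation holds full precision; displayed values are rounded. Rounded just once, at 4 significant figures.
Convert: Sliding speed v = 39.56 mm/s = 0.03956 m/s. Sliding distance L = v·t = 0.03956 m/s × 349.4 s = 13.82 m.
Convert: Hardness H = 1.133 GPa = 1.133e+09 Pa.
In SI base units: W = 21.24 N, H = 1.133e+09 Pa, K = 7.052e-07.
By Archard's law, V = K·W·L/H = 7.052e-07 · 21.24 · 13.82 / 1.133e+09 = 1.827e-13 m³.

value=1.827e-13 m^3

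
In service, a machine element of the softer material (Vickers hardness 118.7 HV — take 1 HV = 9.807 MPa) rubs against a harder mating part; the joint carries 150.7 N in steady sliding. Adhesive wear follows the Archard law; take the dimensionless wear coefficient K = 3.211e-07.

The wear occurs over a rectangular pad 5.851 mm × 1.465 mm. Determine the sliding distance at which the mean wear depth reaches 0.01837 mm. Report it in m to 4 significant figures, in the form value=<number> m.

The intermediates are printed rounded — the computation holds full float precision; a lone final rounding, at four significant digits.
Convert: Hardness H = 118.7 HV × 9.807 MPa/HV = 1164 MPa = 1.164e+09 Pa.
Convert: Pad sides 5.851 mm × 1.465 mm = 0.005851 m × 0.001465 m. Contact area A = 0.005851 m × 0.001465 m = 8.572e-06 m².
Convert: Depth limit h_lim = 0.01837 mm = 1.837e-05 m.
Restated in SI base units: W = 150.7 N, H = 1.164e+09 Pa, K = 3.211e-07.
At the depth limit, V_lim = h_lim·A = 1.837e-05 · 8.572e-06 = 1.575e-10 m³.
Life L = V_lim·H/(K·W) = 1.575e-10 · 1.164e+09 / (3.211e-07 · 150.7) = 3788 m.

value=3788 m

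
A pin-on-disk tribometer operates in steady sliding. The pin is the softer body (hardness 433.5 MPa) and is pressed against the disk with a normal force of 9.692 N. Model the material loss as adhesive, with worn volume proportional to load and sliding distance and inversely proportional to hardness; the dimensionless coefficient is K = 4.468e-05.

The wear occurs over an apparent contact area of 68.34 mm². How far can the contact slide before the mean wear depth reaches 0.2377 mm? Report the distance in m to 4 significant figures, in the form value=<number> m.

Printed values are rounded; all arithmetic holds exact precision — rounded once at the end to 4 significant figures.
Hardness H = 433.5 MPa = 4.335e+08 Pa.
Contact area A = 68.34 mm² = 6.834e-05 m².
Depth limit h_lim = 0.2377 mm = 2.377e-04 m.
In SI base units: W = 9.692 N, H = 4.335e+08 Pa, K = 4.468e-05.
Allowed volume V_lim = h_lim·A = 2.377e-04 · 6.834e-05 = 1.624e-08 m³.
Thus life L = V_lim·H/(K·W) = 1.624e-08 · 4.335e+08 / (4.468e-05 · 9.692) = 1.626e+04 m.

value=1.626e+04 m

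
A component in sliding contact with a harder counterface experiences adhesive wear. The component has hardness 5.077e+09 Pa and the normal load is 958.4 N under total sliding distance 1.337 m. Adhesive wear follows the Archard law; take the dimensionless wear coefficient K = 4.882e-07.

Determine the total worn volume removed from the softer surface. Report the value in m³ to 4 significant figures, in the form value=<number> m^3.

value=1.232e-13 m^3

Each operation carries exact precision, and displayed values are rounded. Rounded once at the end, at 4 significant figures.
Working in SI base units: W = 958.4 N, H = 5.077e+09 Pa, K = 4.882e-07.
Archard relation: V = K·W·L/H = 4.882e-07 · 958.4 · 1.337 / 5.077e+09 = 1.232e-13 m³.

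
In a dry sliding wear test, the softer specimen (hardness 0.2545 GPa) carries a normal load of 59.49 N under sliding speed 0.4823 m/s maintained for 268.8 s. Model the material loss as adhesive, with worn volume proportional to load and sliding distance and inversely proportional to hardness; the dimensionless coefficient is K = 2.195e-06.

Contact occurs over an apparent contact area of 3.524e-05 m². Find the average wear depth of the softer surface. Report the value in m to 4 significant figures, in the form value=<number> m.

The intermediates are shown rounded. All working math runs at full float precision — a single final rounding to four significant figures.
Distance covered L = v·t = 0.4823 m/s × 268.8 s = 129.6 m.
Hardness H = 0.2545 GPa = 2.545e+08 Pa.
Collected in SI base units: W = 59.49 N, H = 2.545e+08 Pa, K = 2.195e-06.
The Archard volume V = K·W·L/H = 2.195e-06 · 59.49 · 129.6 / 2.545e+08 = 6.652e-11 m³.
Depth h = V/A = 6.652e-11 / 3.524e-05 = 1.888e-06 m.

value=1.888e-06 m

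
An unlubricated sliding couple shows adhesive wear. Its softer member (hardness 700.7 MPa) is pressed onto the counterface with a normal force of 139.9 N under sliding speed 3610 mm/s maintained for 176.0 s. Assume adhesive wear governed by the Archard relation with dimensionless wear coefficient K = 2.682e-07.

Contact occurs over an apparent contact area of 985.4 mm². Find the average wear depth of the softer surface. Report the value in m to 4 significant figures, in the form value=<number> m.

Every step carries full precision; shown intermediates are rounded; one final rounding to four significant figures.
Sliding speed v = 3610 mm/s = 3.610 m/s. Distance L = v·t = 3.610 m/s × 176.0 s = 635.4 m.
Hardness H = 700.7 MPa = 7.007e+08 Pa.
Contact area A = 985.4 mm² = 9.854e-04 m².
As SI base values: W = 139.9 N, H = 7.007e+08 Pa, K = 2.682e-07.
The Archard volume V = K·W·L/H = 2.682e-07 · 139.9 · 635.4 / 7.007e+08 = 3.402e-11 m³.
Mean depth h = V/A = 3.402e-11 / 9.854e-04 = 3.453e-08 m.

value=3.453e-08 m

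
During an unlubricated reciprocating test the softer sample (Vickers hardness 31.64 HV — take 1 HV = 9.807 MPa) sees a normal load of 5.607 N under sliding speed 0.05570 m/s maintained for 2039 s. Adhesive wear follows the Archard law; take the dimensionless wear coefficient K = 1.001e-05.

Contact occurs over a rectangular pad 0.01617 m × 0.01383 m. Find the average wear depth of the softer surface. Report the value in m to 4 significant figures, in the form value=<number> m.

value=9.186e-08 m

All working math carries full precision, and intermediates are printed rounded; one last rounding, at four significant figures.
Convert: Distance L = v·t = 0.05570 m/s × 2039 s = 113.6 m.
Convert: Hardness H = 31.64 HV × 9.807 MPa/HV = 310.3 MPa = 3.103e+08 Pa.
Convert: Contact area A = 0.01617 m × 0.01383 m = 2.236e-04 m².
In SI base units, W = 5.607 N, H = 3.103e+08 Pa, K = 1.001e-05.
The Archard volume V = K·W·L/H = 1.001e-05 · 5.607 · 113.6 / 3.103e+08 = 2.054e-11 m³.
Average depth h = V/A = 2.054e-11 / 2.236e-04 = 9.186e-08 m.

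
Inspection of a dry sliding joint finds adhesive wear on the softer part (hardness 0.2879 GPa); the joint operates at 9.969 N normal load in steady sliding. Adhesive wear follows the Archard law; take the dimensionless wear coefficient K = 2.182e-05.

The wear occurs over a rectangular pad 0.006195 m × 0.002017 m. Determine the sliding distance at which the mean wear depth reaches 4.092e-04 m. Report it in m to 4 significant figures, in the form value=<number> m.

value=6767 m

Printed values are rounded — all working math holds full float precision; one last rounding: four significant figures.
Convert: Hardness H = 0.2879 GPa = 2.879e+08 Pa.
Convert: Contact area A = 0.006195 m × 0.002017 m = 1.250e-05 m².
Expressed in SI base units: W = 9.969 N, H = 2.879e+08 Pa, K = 2.182e-05.
Allowed volume V_lim = h_lim·A = 4.092e-04 · 1.250e-05 = 5.113e-09 m³.
So the life L = V_lim·H/(K·W) = 5.113e-09 · 2.879e+08 / (2.182e-05 · 9.969) = 6767 m.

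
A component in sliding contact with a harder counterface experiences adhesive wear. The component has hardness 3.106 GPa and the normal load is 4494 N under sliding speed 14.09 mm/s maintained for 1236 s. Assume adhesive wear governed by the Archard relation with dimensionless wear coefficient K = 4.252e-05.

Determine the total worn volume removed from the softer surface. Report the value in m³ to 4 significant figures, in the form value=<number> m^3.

value=1.071e-09 m^3

Every step carries full float precision. The intermediates are shown rounded — rounded once at the end: 4 significant figures.
Sliding speed v = 14.09 mm/s = 0.01409 m/s. The distance L = v·t = 0.01409 m/s × 1236 s = 17.42 m.
Hardness H = 3.106 GPa = 3.106e+09 Pa.
Collected in SI base units: W = 4494 N, H = 3.106e+09 Pa, K = 4.252e-05.
Archard volume V = K·W·L/H = 4.252e-05 · 4494 · 17.42 / 3.106e+09 = 1.071e-09 m³.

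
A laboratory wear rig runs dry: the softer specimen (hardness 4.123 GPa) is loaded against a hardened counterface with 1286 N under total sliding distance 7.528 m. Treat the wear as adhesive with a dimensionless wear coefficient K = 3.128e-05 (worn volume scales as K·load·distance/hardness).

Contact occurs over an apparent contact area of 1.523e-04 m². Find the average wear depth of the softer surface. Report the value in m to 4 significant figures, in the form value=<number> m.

All arithmetic holds full precision. The intermediates appear rounded; rounded once at the end: 4 significant digits.
Convert: Hardness H = 4.123 GPa = 4.123e+09 Pa.
In SI base units: W = 1286 N, H = 4.123e+09 Pa, K = 3.128e-05.
Archard volume V = K·W·L/H = 3.128e-05 · 1286 · 7.528 / 4.123e+09 = 7.345e-11 m³.
Depth h = V/A = 7.345e-11 / 1.523e-04 = 4.823e-07 m.

value=4.823e-07 m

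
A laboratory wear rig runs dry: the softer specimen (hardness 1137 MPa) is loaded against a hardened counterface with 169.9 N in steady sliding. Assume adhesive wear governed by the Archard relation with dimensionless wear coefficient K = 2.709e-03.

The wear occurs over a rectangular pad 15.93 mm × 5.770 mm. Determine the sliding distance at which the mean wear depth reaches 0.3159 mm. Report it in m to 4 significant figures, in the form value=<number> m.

Intermediates are shown rounded — the algebra holds full precision. Rounded once at the end, at four significant figures.
Convert: Hardness H = 1137 MPa = 1.137e+09 Pa.
Convert: Pad sides 15.93 mm × 5.770 mm = 0.01593 m × 0.005770 m. Contact area A = 0.01593 m × 0.005770 m = 9.192e-05 m².
Convert: Depth limit h_lim = 0.3159 mm = 3.159e-04 m.
Restated in SI base units: W = 169.9 N, H = 1.137e+09 Pa, K = 2.709e-03.
Allowed volume V_lim = h_lim·A = 3.159e-04 · 9.192e-05 = 2.904e-08 m³.
Thus life L = V_lim·H/(K·W) = 2.904e-08 · 1.137e+09 / (2.709e-03 · 169.9) = 71.73 m.

value=71.73 m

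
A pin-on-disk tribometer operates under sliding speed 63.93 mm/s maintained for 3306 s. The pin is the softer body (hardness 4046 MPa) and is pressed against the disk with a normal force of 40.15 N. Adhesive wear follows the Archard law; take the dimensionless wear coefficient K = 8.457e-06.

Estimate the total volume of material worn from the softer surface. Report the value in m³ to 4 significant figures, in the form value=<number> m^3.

All working math holds full float precision. Intermediates are printed rounded, and rounded once at the end to 4 significant figures.
Sliding speed v = 63.93 mm/s = 0.06393 m/s. Sliding distance L = v·t = 0.06393 m/s × 3306 s = 211.4 m.
Hardness H = 4046 MPa = 4.046e+09 Pa.
SI base units throughout: W = 40.15 N, H = 4.046e+09 Pa, K = 8.457e-06.
Archard volume V = K·W·L/H = 8.457e-06 · 40.15 · 211.4 / 4.046e+09 = 1.774e-11 m³.

value=1.774e-11 m^3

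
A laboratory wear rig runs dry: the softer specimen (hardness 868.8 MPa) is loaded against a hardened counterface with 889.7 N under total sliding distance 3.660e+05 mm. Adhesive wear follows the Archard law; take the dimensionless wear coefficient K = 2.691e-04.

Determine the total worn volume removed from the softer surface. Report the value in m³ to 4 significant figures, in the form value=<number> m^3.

value=1.009e-07 m^3

The computation keeps full float precision — the intermediates appear rounded. Rounded just once: 4 significant digits.
Convert: Sliding distance L = 3.660e+05 mm = 366.0 m.
Convert: Hardness H = 868.8 MPa = 8.688e+08 Pa.
As SI base values: W = 889.7 N, H = 8.688e+08 Pa, K = 2.691e-04.
Volume removed: V = K·W·L/H = 2.691e-04 · 889.7 · 366.0 / 8.688e+08 = 1.009e-07 m³.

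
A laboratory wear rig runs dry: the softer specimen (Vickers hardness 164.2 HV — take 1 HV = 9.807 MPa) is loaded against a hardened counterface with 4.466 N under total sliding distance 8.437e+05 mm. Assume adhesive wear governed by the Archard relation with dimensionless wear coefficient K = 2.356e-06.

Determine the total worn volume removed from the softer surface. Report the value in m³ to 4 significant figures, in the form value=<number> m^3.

The intermediates are shown rounded — each operation keeps exact precision, and one final rounding: 4 significant digits.
Convert: Distance covered L = 8.437e+05 mm = 843.7 m.
Convert: Hardness H = 164.2 HV × 9.807 MPa/HV = 1610 MPa = 1.610e+09 Pa.
Working in SI base units: W = 4.466 N, H = 1.610e+09 Pa, K = 2.356e-06.
Wear volume V = K·W·L/H = 2.356e-06 · 4.466 · 843.7 / 1.610e+09 = 5.513e-12 m³.

value=5.513e-12 m^3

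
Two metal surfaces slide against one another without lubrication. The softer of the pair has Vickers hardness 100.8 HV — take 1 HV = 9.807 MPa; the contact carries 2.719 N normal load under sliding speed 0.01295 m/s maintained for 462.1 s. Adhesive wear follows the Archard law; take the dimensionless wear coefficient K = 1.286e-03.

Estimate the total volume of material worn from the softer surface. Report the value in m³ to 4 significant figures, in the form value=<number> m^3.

The computation carries full float precision — intermediates are printed rounded. Rounded once at the end: four significant digits.
Convert: Total distance L = v·t = 0.01295 m/s × 462.1 s = 5.984 m.
Convert: Hardness H = 100.8 HV × 9.807 MPa/HV = 988.5 MPa = 9.885e+08 Pa.
In SI base units, W = 2.719 N, H = 9.885e+08 Pa, K = 1.286e-03.
Apply Archard: V = K·W·L/H = 1.286e-03 · 2.719 · 5.984 / 9.885e+08 = 2.117e-11 m³.

value=2.117e-11 m^3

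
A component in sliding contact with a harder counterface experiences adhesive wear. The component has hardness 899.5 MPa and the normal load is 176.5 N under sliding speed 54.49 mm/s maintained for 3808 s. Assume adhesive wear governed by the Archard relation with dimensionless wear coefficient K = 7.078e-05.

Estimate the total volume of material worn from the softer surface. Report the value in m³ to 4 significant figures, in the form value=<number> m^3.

value=2.882e-09 m^3

Each operation runs at full float precision; intermediate values are displayed rounded — one last rounding, at four significant digits.
Convert: Sliding speed v = 54.49 mm/s = 0.05449 m/s. Distance L = v·t = 0.05449 m/s × 3808 s = 207.5 m.
Convert: Hardness H = 899.5 MPa = 8.995e+08 Pa.
In SI base units, W = 176.5 N, H = 8.995e+08 Pa, K = 7.078e-05.
The Archard volume V = K·W·L/H = 7.078e-05 · 176.5 · 207.5 / 8.995e+08 = 2.882e-09 m³.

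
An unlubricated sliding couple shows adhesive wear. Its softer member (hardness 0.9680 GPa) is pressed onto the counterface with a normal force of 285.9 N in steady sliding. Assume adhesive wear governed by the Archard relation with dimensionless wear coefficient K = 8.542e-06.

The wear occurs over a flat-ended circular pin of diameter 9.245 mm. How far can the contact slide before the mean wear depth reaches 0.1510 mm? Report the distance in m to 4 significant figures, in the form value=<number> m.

All working math maintains exact precision — intermediate values are shown rounded. Rounded just once to four significant figures.
Hardness H = 0.9680 GPa = 9.680e+08 Pa.
Pin diameter d = 9.245 mm = 0.009245 m. Contact area A = π·d²/4 = π·(0.009245 m)²/4 = 6.713e-05 m².
Depth limit h_lim = 0.1510 mm = 1.510e-04 m.
In SI base units: W = 285.9 N, H = 9.680e+08 Pa, K = 8.542e-06.
Volume at the limit: V_lim = h_lim·A = 1.510e-04 · 6.713e-05 = 1.014e-08 m³.
Life L = V_lim·H/(K·W) = 1.014e-08 · 9.680e+08 / (8.542e-06 · 285.9) = 4018 m.

value=4018 m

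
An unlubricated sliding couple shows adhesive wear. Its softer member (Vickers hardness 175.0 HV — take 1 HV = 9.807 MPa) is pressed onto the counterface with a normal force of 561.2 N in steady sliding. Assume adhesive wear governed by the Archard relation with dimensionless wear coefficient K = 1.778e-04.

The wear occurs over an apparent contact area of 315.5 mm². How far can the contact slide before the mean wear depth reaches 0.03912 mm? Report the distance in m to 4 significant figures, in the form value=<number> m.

All arithmetic carries full float precision, and the intermediates are shown rounded. Rounded once at the end: four significant digits.
Hardness H = 175.0 HV × 9.807 MPa/HV = 1716 MPa = 1.716e+09 Pa.
Contact area A = 315.5 mm² = 3.155e-04 m².
Depth limit h_lim = 0.03912 mm = 3.912e-05 m.
In SI base units, W = 561.2 N, H = 1.716e+09 Pa, K = 1.778e-04.
Allowed volume V_lim = h_lim·A = 3.912e-05 · 3.155e-04 = 1.234e-08 m³.
So the life L = V_lim·H/(K·W) = 1.234e-08 · 1.716e+09 / (1.778e-04 · 561.2) = 212.3 m.

value=212.3 m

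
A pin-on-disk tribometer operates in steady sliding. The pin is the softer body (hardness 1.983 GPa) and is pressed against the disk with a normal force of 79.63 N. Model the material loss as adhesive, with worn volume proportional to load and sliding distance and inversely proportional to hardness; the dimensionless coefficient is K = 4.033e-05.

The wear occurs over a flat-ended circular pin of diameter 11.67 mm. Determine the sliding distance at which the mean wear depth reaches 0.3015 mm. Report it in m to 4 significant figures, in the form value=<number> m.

value=1.991e+04 m

All arithmetic keeps full float precision, and intermediate values are printed rounded, and rounded once at the end: four significant figures.
Hardness H = 1.983 GPa = 1.983e+09 Pa.
Pin diameter d = 11.67 mm = 0.01167 m. Contact area A = π·d²/4 = π·(0.01167 m)²/4 = 1.070e-04 m².
Depth limit h_lim = 0.3015 mm = 3.015e-04 m.
Restated in SI base units: W = 79.63 N, H = 1.983e+09 Pa, K = 4.033e-05.
Permissible volume V_lim = h_lim·A = 3.015e-04 · 1.070e-04 = 3.225e-08 m³.
Thus life L = V_lim·H/(K·W) = 3.225e-08 · 1.983e+09 / (4.033e-05 · 79.63) = 1.991e+04 m.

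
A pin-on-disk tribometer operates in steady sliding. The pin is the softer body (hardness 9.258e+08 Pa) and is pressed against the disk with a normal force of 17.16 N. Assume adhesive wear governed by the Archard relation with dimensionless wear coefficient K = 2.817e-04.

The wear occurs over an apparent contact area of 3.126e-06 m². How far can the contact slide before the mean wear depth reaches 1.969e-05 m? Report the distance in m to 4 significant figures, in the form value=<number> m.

value=11.79 m

All working math keeps full precision. Intermediates appear rounded; rounded once at the end to four significant figures.
As SI base values: W = 17.16 N, H = 9.258e+08 Pa, K = 2.817e-04.
At the depth limit, V_lim = h_lim·A = 1.969e-05 · 3.126e-06 = 6.155e-11 m³.
Inverting, life L = V_lim·H/(K·W) = 6.155e-11 · 9.258e+08 / (2.817e-04 · 17.16) = 11.79 m.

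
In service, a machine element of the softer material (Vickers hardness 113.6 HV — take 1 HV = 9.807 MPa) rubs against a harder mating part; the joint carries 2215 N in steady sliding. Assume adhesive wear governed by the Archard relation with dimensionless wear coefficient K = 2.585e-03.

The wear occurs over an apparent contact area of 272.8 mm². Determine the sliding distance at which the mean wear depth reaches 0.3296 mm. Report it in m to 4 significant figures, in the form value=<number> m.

value=17.49 m

The intermediates are shown rounded, and every step holds full precision — one final rounding, at 4 significant digits.
Convert: Hardness H = 113.6 HV × 9.807 MPa/HV = 1114 MPa = 1.114e+09 Pa.
Convert: Contact area A = 272.8 mm² = 2.728e-04 m².
Convert: Depth limit h_lim = 0.3296 mm = 3.296e-04 m.
SI base units throughout: W = 2215 N, H = 1.114e+09 Pa, K = 2.585e-03.
At the depth limit, V_lim = h_lim·A = 3.296e-04 · 2.728e-04 = 8.991e-08 m³.
Thus life L = V_lim·H/(K·W) = 8.991e-08 · 1.114e+09 / (2.585e-03 · 2215) = 17.49 m.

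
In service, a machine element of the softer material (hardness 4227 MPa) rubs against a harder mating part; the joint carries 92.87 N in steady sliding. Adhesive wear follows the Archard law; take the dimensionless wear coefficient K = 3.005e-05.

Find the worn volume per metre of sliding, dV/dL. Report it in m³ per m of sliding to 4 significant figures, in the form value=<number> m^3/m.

All arithmetic carries full precision; intermediate values appear rounded; rounded once at the end to four significant figures.
Hardness H = 4227 MPa = 4.227e+09 Pa.
Expressed in SI base units: W = 92.87 N, H = 4.227e+09 Pa, K = 3.005e-05.
Wear rate dV/dL = K·W/H, per unit distance: 3.005e-05 · 92.87 / 4.227e+09 = 6.602e-13 m³/m.

value=6.602e-13 m^3/m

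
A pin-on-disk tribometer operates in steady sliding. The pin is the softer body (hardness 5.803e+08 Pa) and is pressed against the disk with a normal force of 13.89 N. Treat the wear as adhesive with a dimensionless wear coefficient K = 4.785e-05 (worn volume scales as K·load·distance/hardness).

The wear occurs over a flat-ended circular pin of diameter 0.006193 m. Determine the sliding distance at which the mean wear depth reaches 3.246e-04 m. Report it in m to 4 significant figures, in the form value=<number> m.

The algebra carries full float precision, and the intermediates are shown rounded. Rounded just once, at four significant digits.
Convert: Contact area A = π·d²/4 = π·(0.006193 m)²/4 = 3.012e-05 m².
Restated in SI base units: W = 13.89 N, H = 5.803e+08 Pa, K = 4.785e-05.
Volume at the limit: V_lim = h_lim·A = 3.246e-04 · 3.012e-05 = 9.778e-09 m³.
Thus life L = V_lim·H/(K·W) = 9.778e-09 · 5.803e+08 / (4.785e-05 · 13.89) = 8537 m.

value=8537 m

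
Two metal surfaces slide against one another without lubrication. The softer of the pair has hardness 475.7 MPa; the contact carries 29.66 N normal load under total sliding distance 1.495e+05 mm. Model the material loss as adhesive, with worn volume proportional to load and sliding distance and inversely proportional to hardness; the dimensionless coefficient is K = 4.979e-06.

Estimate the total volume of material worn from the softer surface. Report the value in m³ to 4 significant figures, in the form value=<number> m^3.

All arithmetic holds full float precision — displayed values are rounded, and a lone final rounding: 4 significant figures.
Distance covered L = 1.495e+05 mm = 149.5 m.
Hardness H = 475.7 MPa = 4.757e+08 Pa.
As SI base values: W = 29.66 N, H = 4.757e+08 Pa, K = 4.979e-06.
The Archard volume V = K·W·L/H = 4.979e-06 · 29.66 · 149.5 / 4.757e+08 = 4.641e-11 m³.

value=4.641e-11 m^3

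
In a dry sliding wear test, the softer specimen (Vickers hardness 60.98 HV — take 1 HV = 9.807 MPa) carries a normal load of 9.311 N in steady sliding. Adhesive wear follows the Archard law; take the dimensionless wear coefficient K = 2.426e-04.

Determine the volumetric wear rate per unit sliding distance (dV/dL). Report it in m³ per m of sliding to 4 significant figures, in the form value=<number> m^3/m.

All working math maintains exact precision — the intermediates appear rounded; a single final rounding, at four significant digits.
Convert: Hardness H = 60.98 HV × 9.807 MPa/HV = 598.0 MPa = 5.980e+08 Pa.
Collected in SI base units: W = 9.311 N, H = 5.980e+08 Pa, K = 2.426e-04.
Wear rate dV/dL = K·W/H — distance-free: 2.426e-04 · 9.311 / 5.980e+08 = 3.777e-12 m³/m.

value=3.777e-12 m^3/m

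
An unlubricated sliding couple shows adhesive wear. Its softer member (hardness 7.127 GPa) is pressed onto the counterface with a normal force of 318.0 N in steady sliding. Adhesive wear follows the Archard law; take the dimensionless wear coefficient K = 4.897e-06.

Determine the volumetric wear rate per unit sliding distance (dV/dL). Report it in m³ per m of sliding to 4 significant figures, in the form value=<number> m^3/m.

value=2.185e-13 m^3/m

Intermediate values appear rounded, and the computation runs at full precision — rounded once at the end: four significant digits.
Convert: Hardness H = 7.127 GPa = 7.127e+09 Pa.
Collected in SI base units: W = 318.0 N, H = 7.127e+09 Pa, K = 4.897e-06.
The wear rate dV/dL = K·W/H: 4.897e-06 · 318.0 / 7.127e+09 = 2.185e-13 m³/m.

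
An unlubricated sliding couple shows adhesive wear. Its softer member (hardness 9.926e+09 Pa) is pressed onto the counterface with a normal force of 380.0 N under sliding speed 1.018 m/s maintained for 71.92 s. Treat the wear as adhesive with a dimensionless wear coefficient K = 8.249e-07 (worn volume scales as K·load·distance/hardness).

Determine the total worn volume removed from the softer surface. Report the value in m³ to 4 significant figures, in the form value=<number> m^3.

All working math keeps full float precision, and quoted intermediates are rounded. Rounded once at the end, at four significant figures.
Convert: The distance L = v·t = 1.018 m/s × 71.92 s = 73.21 m.
Expressed in SI base units: W = 380.0 N, H = 9.926e+09 Pa, K = 8.249e-07.
Wear volume V = K·W·L/H = 8.249e-07 · 380.0 · 73.21 / 9.926e+09 = 2.312e-12 m³.

value=2.312e-12 m^3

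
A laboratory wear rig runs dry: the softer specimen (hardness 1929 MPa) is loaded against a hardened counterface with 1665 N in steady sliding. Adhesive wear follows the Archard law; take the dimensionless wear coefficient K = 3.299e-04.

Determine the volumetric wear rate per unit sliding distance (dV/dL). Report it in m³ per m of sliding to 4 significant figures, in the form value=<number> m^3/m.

The computation maintains exact precision; intermediates are printed rounded. Rounded just once: 4 significant digits.
Convert: Hardness H = 1929 MPa = 1.929e+09 Pa.
SI base units throughout: W = 1665 N, H = 1.929e+09 Pa, K = 3.299e-04.
Rate of wear dV/dL = K·W/H — distance-free: 3.299e-04 · 1665 / 1.929e+09 = 2.848e-10 m³/m.

value=2.848e-10 m^3/m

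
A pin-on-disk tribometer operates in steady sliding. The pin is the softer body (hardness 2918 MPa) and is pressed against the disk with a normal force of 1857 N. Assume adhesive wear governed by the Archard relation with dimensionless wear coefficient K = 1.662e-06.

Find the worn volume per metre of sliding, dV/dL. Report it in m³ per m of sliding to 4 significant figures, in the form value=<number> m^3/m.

value=1.058e-12 m^3/m

Shown intermediates are rounded, and all arithmetic runs at full float precision, and one final rounding to 4 significant digits.
Hardness H = 2918 MPa = 2.918e+09 Pa.
In SI base units: W = 1857 N, H = 2.918e+09 Pa, K = 1.662e-06.
Rate of wear dV/dL = K·W/H — distance-free: 1.662e-06 · 1857 / 2.918e+09 = 1.058e-12 m³/m.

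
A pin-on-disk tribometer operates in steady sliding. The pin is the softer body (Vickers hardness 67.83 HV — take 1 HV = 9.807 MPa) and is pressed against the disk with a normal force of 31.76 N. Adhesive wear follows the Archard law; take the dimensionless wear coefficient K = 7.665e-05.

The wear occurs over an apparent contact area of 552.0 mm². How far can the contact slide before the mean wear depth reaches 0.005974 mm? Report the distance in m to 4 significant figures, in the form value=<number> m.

value=901.1 m

Each operation maintains exact precision; intermediates are displayed rounded; rounded just once, at 4 significant digits.
Convert: Hardness H = 67.83 HV × 9.807 MPa/HV = 665.2 MPa = 6.652e+08 Pa.
Convert: Contact area A = 552.0 mm² = 5.520e-04 m².
Convert: Depth limit h_lim = 0.005974 mm = 5.974e-06 m.
In SI base units, W = 31.76 N, H = 6.652e+08 Pa, K = 7.665e-05.
At the depth limit, V_lim = h_lim·A = 5.974e-06 · 5.520e-04 = 3.298e-09 m³.
Sliding life L = V_lim·H/(K·W) = 3.298e-09 · 6.652e+08 / (7.665e-05 · 31.76) = 901.1 m.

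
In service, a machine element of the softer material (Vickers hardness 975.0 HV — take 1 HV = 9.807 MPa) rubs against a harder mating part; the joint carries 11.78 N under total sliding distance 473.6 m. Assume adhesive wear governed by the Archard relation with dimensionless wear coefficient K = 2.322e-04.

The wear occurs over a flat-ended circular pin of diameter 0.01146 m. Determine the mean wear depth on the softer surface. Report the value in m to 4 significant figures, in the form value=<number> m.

Each operation keeps full float precision. Intermediate values are shown rounded; rounded once at the end to four significant figures.
Convert: Hardness H = 975.0 HV × 9.807 MPa/HV = 9562 MPa = 9.562e+09 Pa.
Convert: Contact area A = π·d²/4 = π·(0.01146 m)²/4 = 1.031e-04 m².
In SI base units, W = 11.78 N, H = 9.562e+09 Pa, K = 2.322e-04.
Volume removed: V = K·W·L/H = 2.322e-04 · 11.78 · 473.6 / 9.562e+09 = 1.355e-10 m³.
Depth of wear h = V/A = 1.355e-10 / 1.031e-04 = 1.313e-06 m.

value=1.313e-06 m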